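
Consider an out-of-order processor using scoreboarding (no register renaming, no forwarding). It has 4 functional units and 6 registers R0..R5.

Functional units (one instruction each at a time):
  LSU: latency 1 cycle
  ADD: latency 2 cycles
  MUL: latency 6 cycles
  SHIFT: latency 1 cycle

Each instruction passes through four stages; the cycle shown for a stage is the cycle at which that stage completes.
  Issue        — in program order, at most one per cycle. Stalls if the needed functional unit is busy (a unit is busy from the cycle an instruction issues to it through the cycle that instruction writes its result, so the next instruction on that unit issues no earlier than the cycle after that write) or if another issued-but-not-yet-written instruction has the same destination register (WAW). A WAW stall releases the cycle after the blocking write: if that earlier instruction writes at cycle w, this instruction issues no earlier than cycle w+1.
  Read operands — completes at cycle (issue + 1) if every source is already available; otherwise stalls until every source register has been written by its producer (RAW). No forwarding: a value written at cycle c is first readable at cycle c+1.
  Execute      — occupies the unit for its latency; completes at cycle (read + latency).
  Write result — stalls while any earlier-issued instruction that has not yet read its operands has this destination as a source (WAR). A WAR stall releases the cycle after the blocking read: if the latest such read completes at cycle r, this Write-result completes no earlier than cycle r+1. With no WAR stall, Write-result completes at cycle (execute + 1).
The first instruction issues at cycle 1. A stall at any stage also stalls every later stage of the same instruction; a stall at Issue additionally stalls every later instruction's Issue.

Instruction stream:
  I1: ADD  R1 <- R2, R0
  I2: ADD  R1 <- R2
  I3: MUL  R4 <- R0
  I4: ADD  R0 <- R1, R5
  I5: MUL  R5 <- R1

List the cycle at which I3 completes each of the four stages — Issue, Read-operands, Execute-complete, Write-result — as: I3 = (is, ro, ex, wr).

1) issue 1, read 2, done 4, write 5
2) issue 6, read 7, done 9, write 10  <struct: ADD busy until I1 writes@5>
3) issue 7, read 8, done 14, write 15
4) issue 11, read 12, done 14, write 15  <struct: ADD busy until I2 writes@10>
5) issue 16, read 17, done 23, write 24  <struct: MUL busy until I3 writes@15>

I3 = (7, 8, 14, 15)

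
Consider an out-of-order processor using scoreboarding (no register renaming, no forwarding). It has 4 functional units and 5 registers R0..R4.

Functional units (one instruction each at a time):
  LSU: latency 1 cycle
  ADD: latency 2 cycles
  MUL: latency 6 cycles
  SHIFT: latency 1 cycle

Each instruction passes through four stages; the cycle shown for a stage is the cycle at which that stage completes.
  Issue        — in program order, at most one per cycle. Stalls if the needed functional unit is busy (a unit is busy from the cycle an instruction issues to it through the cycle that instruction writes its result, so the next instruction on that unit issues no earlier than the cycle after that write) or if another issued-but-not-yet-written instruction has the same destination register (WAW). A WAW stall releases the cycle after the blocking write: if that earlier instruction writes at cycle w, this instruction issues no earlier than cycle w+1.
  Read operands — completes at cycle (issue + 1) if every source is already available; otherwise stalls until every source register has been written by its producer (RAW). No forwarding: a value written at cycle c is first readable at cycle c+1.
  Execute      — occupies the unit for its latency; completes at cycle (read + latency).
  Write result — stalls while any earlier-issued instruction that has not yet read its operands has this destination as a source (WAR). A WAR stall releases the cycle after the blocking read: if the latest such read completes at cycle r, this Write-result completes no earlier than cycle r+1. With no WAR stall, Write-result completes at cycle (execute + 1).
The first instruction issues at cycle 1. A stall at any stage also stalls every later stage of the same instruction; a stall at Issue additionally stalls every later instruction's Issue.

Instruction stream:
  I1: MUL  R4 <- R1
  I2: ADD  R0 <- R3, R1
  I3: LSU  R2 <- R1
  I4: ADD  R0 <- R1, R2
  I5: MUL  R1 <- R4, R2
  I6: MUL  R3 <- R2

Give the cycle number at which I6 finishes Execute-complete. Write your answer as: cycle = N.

cycle = 26

  I1 | 1 | 2 | 8 | 9
  I2 | 2 | 3 | 5 | 6
  I3 | 3 | 4 | 5 | 6
  I4 | 7 | 8 | 10 | 11   struct: ADD busy until I2 writes@6
  I5 | 10 | 11 | 17 | 18   struct: MUL busy until I1 writes@9
  I6 | 19 | 20 | 26 | 27   struct: MUL busy until I5 writes@18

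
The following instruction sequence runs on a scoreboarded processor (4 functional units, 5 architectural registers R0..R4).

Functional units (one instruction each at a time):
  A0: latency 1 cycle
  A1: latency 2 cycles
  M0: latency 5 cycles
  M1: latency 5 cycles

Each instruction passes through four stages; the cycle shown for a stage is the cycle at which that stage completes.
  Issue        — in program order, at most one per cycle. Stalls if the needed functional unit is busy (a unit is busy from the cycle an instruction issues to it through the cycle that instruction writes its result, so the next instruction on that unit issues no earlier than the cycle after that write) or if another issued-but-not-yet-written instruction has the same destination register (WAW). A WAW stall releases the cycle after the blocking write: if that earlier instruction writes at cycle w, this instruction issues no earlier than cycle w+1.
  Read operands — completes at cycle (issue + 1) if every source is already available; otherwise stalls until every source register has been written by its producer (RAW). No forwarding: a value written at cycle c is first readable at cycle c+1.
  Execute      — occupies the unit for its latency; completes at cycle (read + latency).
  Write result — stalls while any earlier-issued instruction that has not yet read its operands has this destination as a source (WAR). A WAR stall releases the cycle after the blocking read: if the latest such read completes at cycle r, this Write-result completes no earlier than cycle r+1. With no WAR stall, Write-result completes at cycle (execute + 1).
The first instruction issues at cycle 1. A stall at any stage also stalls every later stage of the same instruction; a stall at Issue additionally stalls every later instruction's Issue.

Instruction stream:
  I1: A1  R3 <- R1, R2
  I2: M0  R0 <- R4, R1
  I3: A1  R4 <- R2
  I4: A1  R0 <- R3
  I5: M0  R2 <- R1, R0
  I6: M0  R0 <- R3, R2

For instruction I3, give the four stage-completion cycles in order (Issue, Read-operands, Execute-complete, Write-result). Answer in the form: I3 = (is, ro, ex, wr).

  I1 | 1 | 2 | 4 | 5
  I2 | 2 | 3 | 8 | 9
  I3 | 6 | 7 | 9 | 10   struct: A1 busy until I1 writes@5
  I4 | 11 | 12 | 14 | 15   struct: A1 busy until I3 writes@10
  I5 | 12 | 16 | 21 | 22   RAW R0: wait I4 write@15
  I6 | 23 | 24 | 29 | 30   struct: M0 busy until I5 writes@22

I3 = (6, 7, 9, 10)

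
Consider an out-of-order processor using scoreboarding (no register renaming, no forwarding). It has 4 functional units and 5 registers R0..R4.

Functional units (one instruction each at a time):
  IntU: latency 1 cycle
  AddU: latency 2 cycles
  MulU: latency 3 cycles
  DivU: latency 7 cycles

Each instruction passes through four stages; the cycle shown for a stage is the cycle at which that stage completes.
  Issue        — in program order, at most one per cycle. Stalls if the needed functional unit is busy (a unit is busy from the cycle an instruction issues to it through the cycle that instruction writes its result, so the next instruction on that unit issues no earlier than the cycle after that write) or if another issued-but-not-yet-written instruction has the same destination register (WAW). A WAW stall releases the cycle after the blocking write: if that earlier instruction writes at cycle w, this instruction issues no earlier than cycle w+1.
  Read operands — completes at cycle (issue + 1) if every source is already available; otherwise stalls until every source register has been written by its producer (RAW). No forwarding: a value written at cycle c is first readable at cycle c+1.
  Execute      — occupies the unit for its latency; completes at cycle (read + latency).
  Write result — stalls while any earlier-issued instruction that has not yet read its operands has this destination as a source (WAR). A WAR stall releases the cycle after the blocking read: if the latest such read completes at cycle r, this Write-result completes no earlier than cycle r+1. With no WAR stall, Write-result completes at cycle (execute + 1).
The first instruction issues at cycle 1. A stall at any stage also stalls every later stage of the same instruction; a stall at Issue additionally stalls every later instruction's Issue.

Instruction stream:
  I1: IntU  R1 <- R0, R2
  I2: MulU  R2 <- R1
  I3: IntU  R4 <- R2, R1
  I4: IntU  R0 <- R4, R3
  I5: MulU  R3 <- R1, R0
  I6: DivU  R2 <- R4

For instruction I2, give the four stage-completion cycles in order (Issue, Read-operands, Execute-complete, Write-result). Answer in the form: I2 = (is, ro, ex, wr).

I1  is:1  ro:2  ex:3  wr:4
I2  is:2  ro:5  ex:8  wr:9  — RAW R1: wait I1 write@4
I3  is:5  ro:10  ex:11  wr:12  — struct: IntU busy until I1 writes@4, RAW R2: wait I2 write@9
I4  is:13  ro:14  ex:15  wr:16  — struct: IntU busy until I3 writes@12
I5  is:14  ro:17  ex:20  wr:21  — RAW R0: wait I4 write@16
I6  is:15  ro:16  ex:23  wr:24

I2 = (2, 5, 8, 9)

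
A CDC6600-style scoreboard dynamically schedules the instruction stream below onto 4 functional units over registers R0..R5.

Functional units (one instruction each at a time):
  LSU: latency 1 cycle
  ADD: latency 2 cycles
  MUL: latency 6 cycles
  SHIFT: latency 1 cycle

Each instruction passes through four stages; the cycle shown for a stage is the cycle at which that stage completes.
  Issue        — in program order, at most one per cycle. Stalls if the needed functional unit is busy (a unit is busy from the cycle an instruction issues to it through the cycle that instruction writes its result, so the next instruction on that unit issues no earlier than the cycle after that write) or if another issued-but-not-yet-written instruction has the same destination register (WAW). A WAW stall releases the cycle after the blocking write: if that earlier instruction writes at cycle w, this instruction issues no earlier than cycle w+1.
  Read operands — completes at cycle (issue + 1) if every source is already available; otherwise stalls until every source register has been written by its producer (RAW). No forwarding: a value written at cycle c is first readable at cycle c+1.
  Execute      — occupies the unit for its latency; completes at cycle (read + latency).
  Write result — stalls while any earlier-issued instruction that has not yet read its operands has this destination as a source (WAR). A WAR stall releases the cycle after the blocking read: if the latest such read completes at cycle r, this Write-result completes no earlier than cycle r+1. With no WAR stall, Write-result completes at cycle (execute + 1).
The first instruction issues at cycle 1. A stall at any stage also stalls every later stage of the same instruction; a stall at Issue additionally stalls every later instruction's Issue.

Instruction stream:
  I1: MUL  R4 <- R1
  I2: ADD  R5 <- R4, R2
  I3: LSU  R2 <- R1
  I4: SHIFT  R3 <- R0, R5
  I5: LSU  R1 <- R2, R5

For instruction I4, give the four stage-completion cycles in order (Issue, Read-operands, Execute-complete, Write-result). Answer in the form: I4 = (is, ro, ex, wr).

I4 = (4, 14, 15, 16)

cycle 1: I1 issues→MUL
cycle 2: I1 reads · I2 issues→ADD
cycle 3: I3 issues→LSU
cycle 4: I3 reads · I4 issues→SHIFT
cycle 5: I3 exec-done
cycle 8: I1 exec-done
cycle 9: I1 writes R4
cycle 10: I2 reads
cycle 11: I3 writes R2
cycle 12: I2 exec-done · I5 issues→LSU
cycle 13: I2 writes R5
cycle 14: I4 reads · I5 reads
cycle 15: I4 exec-done · I5 exec-done
cycle 16: I4 writes R3 · I5 writes R1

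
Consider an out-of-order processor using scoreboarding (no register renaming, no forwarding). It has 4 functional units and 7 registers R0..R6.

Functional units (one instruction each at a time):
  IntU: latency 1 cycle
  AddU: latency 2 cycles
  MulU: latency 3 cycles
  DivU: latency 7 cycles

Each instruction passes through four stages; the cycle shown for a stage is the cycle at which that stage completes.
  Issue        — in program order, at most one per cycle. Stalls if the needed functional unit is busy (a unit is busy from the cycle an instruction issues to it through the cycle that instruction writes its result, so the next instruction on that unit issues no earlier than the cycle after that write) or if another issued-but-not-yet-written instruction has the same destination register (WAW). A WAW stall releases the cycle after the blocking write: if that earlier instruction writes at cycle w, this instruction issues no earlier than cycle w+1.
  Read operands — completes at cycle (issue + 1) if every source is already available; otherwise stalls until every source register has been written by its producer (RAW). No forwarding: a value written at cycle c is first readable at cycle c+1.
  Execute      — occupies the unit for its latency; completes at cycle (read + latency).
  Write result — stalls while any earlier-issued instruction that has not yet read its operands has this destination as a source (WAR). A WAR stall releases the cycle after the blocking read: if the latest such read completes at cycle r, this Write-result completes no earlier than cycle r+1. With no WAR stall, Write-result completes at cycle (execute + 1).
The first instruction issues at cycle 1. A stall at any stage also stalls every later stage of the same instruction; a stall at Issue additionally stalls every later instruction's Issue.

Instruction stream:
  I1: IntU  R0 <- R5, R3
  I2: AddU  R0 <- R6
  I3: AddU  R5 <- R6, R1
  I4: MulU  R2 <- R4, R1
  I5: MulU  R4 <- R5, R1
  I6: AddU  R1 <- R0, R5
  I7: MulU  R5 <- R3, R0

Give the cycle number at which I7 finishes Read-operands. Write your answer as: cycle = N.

c1: I1→IntU
c2: I1 RO
c3: I1 EX
c4: I1 WR R0
c5: I2→AddU
c6: I2 RO
c8: I2 EX
c9: I2 WR R0
c10: I3→AddU
c11: I3 RO · I4→MulU
c12: I4 RO
c13: I3 EX
c14: I3 WR R5
c15: I4 EX
c16: I4 WR R2
c17: I5→MulU
c18: I5 RO · I6→AddU
c19: I6 RO
c21: I5 EX · I6 EX
c22: I5 WR R4 · I6 WR R1
c23: I7→MulU
c24: I7 RO
c27: I7 EX
c28: I7 WR R5

cycle = 24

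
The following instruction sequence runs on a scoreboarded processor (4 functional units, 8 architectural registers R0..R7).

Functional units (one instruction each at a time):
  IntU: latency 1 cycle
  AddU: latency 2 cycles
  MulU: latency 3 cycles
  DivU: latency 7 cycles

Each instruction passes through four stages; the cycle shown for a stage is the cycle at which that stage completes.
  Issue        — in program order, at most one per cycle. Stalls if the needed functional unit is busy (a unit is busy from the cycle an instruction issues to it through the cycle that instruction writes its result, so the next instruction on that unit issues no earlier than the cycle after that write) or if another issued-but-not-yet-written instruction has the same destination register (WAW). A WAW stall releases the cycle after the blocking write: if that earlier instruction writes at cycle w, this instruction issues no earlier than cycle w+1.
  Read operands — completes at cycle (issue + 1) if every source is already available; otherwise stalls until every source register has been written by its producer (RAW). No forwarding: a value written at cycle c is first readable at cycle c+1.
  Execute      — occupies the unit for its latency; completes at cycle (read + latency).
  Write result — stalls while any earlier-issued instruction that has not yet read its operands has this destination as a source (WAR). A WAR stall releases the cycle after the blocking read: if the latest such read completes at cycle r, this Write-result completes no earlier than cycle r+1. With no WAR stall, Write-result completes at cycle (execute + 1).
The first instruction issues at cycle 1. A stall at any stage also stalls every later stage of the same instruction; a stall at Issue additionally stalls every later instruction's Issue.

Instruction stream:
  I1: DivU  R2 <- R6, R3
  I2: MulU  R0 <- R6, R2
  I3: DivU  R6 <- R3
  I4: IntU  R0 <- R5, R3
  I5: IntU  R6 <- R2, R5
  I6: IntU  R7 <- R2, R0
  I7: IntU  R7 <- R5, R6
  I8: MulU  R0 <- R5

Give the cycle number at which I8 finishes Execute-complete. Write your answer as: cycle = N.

cycle = 34

t=1  I1 issues→DivU
t=2  I1 reads, I2 issues→MulU
t=9  I1 exec-done
t=10  I1 writes R2
t=11  I2 reads, I3 issues→DivU
t=12  I3 reads
t=14  I2 exec-done
t=15  I2 writes R0
t=16  I4 issues→IntU
t=17  I4 reads
t=18  I4 exec-done
t=19  I3 exec-done, I4 writes R0
t=20  I3 writes R6
t=21  I5 issues→IntU
t=22  I5 reads
t=23  I5 exec-done
t=24  I5 writes R6
t=25  I6 issues→IntU
t=26  I6 reads
t=27  I6 exec-done
t=28  I6 writes R7
t=29  I7 issues→IntU
t=30  I7 reads, I8 issues→MulU
t=31  I7 exec-done, I8 reads
t=32  I7 writes R7
t=34  I8 exec-done
t=35  I8 writes R0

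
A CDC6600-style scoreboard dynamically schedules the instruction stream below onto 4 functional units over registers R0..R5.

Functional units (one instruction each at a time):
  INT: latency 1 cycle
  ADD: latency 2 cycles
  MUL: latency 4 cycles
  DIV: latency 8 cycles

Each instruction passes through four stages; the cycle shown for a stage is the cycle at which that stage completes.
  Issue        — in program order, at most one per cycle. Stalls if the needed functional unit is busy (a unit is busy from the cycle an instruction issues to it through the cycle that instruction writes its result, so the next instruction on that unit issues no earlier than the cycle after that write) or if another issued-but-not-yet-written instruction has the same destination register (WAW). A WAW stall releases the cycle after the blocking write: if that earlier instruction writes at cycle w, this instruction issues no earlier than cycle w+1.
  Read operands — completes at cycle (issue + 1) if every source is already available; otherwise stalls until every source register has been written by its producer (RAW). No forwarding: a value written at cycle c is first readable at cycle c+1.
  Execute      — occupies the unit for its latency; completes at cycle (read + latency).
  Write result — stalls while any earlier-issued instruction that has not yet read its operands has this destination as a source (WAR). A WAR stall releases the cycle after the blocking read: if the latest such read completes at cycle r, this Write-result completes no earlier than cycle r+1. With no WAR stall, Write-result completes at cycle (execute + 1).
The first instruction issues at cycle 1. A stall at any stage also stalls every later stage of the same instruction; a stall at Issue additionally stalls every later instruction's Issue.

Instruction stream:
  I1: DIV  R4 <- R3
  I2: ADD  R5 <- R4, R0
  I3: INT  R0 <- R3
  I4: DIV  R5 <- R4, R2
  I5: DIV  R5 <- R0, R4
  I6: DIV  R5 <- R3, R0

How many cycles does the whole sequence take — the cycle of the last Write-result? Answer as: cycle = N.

cycle = 48

cycle 1: issue I1 (DIV)
cycle 2: I1 read-ops · issue I2 (ADD)
cycle 3: issue I3 (INT)
cycle 4: I3 read-ops
cycle 5: I3 finished on INT
cycle 10: I1 finished on DIV
cycle 11: I1→R4
cycle 12: I2 read-ops
cycle 13: I3→R0
cycle 14: I2 finished on ADD
cycle 15: I2→R5
cycle 16: issue I4 (DIV)
cycle 17: I4 read-ops
cycle 25: I4 finished on DIV
cycle 26: I4→R5
cycle 27: issue I5 (DIV)
cycle 28: I5 read-ops
cycle 36: I5 finished on DIV
cycle 37: I5→R5
cycle 38: issue I6 (DIV)
cycle 39: I6 read-ops
cycle 47: I6 finished on DIV
cycle 48: I6→R5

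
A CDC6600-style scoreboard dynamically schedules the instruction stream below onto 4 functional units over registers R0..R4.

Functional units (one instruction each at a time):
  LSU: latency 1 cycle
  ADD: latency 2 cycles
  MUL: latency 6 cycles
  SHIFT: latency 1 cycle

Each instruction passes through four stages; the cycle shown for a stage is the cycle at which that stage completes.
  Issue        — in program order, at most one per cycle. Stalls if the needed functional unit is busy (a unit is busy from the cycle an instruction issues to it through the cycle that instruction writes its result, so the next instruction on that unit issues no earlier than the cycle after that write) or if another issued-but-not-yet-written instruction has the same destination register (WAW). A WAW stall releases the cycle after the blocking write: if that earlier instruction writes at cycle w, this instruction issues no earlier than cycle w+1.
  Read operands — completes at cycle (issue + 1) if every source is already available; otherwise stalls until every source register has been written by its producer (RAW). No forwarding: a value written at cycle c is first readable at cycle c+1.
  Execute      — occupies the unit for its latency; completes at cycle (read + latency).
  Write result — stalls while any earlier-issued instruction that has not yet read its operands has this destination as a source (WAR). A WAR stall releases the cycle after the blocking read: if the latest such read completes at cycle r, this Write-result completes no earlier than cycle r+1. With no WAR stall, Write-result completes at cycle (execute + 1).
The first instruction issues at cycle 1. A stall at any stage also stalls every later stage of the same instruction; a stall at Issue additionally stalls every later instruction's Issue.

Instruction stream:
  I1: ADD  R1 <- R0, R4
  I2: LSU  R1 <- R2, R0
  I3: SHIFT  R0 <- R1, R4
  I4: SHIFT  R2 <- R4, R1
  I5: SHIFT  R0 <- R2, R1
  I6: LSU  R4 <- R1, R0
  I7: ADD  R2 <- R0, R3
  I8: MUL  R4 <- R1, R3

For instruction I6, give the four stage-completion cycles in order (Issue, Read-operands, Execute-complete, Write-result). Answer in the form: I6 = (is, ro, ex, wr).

cycle 1: I1 dispatched to ADD
cycle 2: I1 operands ready
cycle 4: I1 complete
cycle 5: R1←I1
cycle 6: I2 dispatched to LSU
cycle 7: I2 operands ready · I3 dispatched to SHIFT
cycle 8: I2 complete
cycle 9: R1←I2
cycle 10: I3 operands ready
cycle 11: I3 complete
cycle 12: R0←I3
cycle 13: I4 dispatched to SHIFT
cycle 14: I4 operands ready
cycle 15: I4 complete
cycle 16: R2←I4
cycle 17: I5 dispatched to SHIFT
cycle 18: I5 operands ready · I6 dispatched to LSU
cycle 19: I5 complete · I7 dispatched to ADD
cycle 20: R0←I5
cycle 21: I6 operands ready · I7 operands ready
cycle 22: I6 complete
cycle 23: R4←I6 · I7 complete
cycle 24: R2←I7 · I8 dispatched to MUL
cycle 25: I8 operands ready
cycle 31: I8 complete
cycle 32: R4←I8

I6 = (18, 21, 22, 23)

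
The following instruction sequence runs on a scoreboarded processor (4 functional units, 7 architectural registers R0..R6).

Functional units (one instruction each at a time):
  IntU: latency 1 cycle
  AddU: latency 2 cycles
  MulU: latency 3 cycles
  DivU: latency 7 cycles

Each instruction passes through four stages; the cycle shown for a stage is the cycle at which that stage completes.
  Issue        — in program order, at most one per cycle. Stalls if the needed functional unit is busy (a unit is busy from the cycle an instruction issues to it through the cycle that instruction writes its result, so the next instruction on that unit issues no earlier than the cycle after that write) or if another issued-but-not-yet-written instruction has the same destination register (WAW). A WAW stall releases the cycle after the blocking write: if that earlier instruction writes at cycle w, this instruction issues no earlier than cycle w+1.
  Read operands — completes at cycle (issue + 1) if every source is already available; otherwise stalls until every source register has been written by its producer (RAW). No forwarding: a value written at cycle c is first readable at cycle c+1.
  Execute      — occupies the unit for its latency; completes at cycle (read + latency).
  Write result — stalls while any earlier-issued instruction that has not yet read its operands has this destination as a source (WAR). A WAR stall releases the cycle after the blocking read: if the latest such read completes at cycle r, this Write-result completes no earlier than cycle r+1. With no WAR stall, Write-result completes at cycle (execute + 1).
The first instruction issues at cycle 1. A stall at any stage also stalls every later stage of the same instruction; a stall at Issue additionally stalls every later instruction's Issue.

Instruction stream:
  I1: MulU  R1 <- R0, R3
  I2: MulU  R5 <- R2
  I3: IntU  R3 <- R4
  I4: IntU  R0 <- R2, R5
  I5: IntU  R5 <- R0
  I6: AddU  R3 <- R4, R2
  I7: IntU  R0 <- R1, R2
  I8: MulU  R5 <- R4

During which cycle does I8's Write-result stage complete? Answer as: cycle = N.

I1  is:1  ro:2  ex:5  wr:6
I2  is:7  ro:8  ex:11  wr:12  — struct: MulU busy until I1 writes@6
I3  is:8  ro:9  ex:10  wr:11
I4  is:12  ro:13  ex:14  wr:15  — struct: IntU busy until I3 writes@11
I5  is:16  ro:17  ex:18  wr:19  — struct: IntU busy until I4 writes@15
I6  is:17  ro:18  ex:20  wr:21
I7  is:20  ro:21  ex:22  wr:23  — struct: IntU busy until I5 writes@19
I8  is:21  ro:22  ex:25  wr:26

cycle = 26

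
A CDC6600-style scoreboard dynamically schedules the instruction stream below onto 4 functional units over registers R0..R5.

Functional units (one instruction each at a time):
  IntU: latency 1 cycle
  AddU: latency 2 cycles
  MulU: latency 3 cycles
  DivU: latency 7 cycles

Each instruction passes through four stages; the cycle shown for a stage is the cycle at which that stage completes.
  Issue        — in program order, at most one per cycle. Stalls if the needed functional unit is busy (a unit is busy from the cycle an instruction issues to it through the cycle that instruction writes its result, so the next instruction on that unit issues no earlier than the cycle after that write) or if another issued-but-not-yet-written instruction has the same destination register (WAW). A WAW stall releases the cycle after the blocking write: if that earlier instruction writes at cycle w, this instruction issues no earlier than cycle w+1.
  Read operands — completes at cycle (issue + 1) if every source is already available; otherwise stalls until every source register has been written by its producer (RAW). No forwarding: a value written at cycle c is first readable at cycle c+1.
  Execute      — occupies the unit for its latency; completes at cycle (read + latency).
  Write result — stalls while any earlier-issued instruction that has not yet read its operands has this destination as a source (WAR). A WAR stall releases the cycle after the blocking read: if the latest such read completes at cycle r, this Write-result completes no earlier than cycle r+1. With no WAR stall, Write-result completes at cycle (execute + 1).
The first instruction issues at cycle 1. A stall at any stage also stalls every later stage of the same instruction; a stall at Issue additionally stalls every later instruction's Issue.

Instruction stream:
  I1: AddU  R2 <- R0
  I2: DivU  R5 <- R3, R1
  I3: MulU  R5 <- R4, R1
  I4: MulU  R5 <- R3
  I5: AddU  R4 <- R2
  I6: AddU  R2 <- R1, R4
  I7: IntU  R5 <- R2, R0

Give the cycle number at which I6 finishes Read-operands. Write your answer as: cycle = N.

cycle = 25

[I1] 1/2/4/5
[I2] 2/3/10/11
[I3] 12/13/16/17  (WAW R5: wait I2 write@11)
[I4] 18/19/22/23  (struct: MulU busy until I3 writes@17)
[I5] 19/20/22/23
[I6] 24/25/27/28  (struct: AddU busy until I5 writes@23)
[I7] 25/29/30/31  (RAW R2: wait I6 write@28)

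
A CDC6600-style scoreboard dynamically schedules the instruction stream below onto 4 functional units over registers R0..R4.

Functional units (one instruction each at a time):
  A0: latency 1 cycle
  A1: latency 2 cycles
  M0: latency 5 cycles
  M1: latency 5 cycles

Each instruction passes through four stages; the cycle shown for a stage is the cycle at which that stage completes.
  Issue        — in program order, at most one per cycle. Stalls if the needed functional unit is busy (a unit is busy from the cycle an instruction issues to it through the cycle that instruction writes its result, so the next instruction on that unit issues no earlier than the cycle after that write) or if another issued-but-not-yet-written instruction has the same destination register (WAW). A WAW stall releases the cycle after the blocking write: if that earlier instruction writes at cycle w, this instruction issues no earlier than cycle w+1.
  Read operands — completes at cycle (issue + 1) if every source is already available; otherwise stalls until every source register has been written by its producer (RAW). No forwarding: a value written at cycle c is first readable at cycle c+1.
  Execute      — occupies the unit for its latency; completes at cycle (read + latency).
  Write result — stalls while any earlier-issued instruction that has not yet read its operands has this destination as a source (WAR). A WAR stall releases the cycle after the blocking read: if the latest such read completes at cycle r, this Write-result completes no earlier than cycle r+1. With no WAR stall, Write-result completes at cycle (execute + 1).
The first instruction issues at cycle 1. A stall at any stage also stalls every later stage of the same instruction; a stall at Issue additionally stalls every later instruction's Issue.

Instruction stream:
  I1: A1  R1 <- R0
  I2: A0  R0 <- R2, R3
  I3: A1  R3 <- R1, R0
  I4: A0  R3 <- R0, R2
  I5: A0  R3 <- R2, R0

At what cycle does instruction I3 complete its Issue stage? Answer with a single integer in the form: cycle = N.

c1: I1→A1
c2: I1 RO, I2→A0
c3: I2 RO
c4: I1 EX, I2 EX
c5: I1 WR R1, I2 WR R0
c6: I3→A1
c7: I3 RO
c9: I3 EX
c10: I3 WR R3
c11: I4→A0
c12: I4 RO
c13: I4 EX
c14: I4 WR R3
c15: I5→A0
c16: I5 RO
c17: I5 EX
c18: I5 WR R3

cycle = 6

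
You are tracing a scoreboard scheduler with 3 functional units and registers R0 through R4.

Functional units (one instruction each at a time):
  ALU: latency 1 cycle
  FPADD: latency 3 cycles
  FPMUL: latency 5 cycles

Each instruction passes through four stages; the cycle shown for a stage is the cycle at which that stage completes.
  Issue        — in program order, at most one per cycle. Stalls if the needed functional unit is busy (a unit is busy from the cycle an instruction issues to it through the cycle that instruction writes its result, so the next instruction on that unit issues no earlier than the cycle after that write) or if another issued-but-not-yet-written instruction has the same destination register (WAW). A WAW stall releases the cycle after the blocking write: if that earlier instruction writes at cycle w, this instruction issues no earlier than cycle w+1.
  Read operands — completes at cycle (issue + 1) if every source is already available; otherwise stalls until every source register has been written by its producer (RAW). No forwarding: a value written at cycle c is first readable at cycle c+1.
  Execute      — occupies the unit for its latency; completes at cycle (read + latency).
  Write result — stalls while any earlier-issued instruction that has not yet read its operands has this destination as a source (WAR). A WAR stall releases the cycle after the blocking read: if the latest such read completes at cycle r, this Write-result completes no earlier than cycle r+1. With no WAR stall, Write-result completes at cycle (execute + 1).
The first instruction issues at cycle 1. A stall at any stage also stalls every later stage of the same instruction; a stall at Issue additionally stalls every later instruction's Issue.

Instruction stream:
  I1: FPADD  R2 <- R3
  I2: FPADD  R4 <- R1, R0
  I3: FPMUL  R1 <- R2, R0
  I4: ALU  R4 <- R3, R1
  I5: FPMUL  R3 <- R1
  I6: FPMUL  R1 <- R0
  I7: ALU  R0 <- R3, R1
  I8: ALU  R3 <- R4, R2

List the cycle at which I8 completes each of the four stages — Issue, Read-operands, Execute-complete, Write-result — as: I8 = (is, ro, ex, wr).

I8 = (35, 36, 37, 38)

1) issue 1, read 2, done 5, write 6
2) issue 7, read 8, done 11, write 12  <struct: FPADD busy until I1 writes@6>
3) issue 8, read 9, done 14, write 15
4) issue 13, read 16, done 17, write 18  <WAW R4: wait I2 write@12 / RAW R1: wait I3 write@15>
5) issue 16, read 17, done 22, write 23  <struct: FPMUL busy until I3 writes@15>
6) issue 24, read 25, done 30, write 31  <struct: FPMUL busy until I5 writes@23>
7) issue 25, read 32, done 33, write 34  <RAW R1: wait I6 write@31>
8) issue 35, read 36, done 37, write 38  <struct: ALU busy until I7 writes@34>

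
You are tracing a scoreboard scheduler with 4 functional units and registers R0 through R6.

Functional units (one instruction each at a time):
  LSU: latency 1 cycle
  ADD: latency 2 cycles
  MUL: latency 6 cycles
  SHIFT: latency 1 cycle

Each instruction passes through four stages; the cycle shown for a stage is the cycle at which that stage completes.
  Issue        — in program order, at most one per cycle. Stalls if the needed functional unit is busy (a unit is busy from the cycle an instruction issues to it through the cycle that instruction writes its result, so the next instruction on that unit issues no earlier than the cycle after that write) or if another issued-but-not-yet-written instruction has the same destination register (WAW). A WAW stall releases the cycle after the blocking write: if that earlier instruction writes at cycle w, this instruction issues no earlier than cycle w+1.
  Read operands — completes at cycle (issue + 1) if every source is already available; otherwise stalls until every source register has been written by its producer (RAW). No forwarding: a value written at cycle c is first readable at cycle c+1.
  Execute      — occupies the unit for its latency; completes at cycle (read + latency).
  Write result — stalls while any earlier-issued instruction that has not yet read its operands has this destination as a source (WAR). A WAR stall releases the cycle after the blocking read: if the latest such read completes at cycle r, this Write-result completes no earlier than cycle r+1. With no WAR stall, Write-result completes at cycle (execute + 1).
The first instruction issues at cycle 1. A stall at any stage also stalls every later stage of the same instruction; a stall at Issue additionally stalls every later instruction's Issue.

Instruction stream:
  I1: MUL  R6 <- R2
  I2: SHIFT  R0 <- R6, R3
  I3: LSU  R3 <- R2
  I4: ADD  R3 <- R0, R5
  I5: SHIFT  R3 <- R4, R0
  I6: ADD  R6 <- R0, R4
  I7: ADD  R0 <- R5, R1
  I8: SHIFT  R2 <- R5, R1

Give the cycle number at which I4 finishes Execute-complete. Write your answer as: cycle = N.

[1] I1 dispatched to MUL
[2] I1 operands ready, I2 dispatched to SHIFT
[3] I3 dispatched to LSU
[4] I3 operands ready
[5] I3 complete
[8] I1 complete
[9] R6←I1
[10] I2 operands ready
[11] I2 complete, R3←I3
[12] R0←I2, I4 dispatched to ADD
[13] I4 operands ready
[15] I4 complete
[16] R3←I4
[17] I5 dispatched to SHIFT
[18] I5 operands ready, I6 dispatched to ADD
[19] I5 complete, I6 operands ready
[20] R3←I5
[21] I6 complete
[22] R6←I6
[23] I7 dispatched to ADD
[24] I7 operands ready, I8 dispatched to SHIFT
[25] I8 operands ready
[26] I7 complete, I8 complete
[27] R0←I7, R2←I8

cycle = 15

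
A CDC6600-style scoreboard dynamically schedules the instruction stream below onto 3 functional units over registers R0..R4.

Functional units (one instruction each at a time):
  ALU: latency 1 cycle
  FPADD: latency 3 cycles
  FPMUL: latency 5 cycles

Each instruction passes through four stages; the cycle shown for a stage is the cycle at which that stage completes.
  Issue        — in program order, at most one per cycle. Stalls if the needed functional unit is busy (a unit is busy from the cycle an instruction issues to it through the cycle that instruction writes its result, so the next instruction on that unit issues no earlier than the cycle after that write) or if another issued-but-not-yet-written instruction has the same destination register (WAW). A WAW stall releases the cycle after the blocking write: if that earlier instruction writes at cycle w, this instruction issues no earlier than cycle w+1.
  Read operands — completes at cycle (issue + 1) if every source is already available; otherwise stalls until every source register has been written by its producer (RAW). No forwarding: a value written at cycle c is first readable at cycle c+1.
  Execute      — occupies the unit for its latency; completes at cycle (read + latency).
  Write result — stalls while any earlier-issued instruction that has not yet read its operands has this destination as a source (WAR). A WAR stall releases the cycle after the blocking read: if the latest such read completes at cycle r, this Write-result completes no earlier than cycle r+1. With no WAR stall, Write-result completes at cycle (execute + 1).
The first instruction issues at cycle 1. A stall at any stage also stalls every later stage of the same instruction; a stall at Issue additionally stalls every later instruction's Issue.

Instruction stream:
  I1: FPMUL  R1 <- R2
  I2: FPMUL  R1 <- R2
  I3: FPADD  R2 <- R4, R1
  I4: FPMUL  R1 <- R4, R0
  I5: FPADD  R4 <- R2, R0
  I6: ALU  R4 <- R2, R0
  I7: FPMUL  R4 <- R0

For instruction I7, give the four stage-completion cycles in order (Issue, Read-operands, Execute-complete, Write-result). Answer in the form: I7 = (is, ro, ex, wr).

I1: IS=1 RO=2 EX=7 WR=8
I2: IS=9 RO=10 EX=15 WR=16  [struct: FPMUL busy until I1 writes@8]
I3: IS=10 RO=17 EX=20 WR=21  [RAW R1: wait I2 write@16]
I4: IS=17 RO=18 EX=23 WR=24  [struct: FPMUL busy until I2 writes@16]
I5: IS=22 RO=23 EX=26 WR=27  [struct: FPADD busy until I3 writes@21]
I6: IS=28 RO=29 EX=30 WR=31  [WAW R4: wait I5 write@27]
I7: IS=32 RO=33 EX=38 WR=39  [WAW R4: wait I6 write@31]

I7 = (32, 33, 38, 39)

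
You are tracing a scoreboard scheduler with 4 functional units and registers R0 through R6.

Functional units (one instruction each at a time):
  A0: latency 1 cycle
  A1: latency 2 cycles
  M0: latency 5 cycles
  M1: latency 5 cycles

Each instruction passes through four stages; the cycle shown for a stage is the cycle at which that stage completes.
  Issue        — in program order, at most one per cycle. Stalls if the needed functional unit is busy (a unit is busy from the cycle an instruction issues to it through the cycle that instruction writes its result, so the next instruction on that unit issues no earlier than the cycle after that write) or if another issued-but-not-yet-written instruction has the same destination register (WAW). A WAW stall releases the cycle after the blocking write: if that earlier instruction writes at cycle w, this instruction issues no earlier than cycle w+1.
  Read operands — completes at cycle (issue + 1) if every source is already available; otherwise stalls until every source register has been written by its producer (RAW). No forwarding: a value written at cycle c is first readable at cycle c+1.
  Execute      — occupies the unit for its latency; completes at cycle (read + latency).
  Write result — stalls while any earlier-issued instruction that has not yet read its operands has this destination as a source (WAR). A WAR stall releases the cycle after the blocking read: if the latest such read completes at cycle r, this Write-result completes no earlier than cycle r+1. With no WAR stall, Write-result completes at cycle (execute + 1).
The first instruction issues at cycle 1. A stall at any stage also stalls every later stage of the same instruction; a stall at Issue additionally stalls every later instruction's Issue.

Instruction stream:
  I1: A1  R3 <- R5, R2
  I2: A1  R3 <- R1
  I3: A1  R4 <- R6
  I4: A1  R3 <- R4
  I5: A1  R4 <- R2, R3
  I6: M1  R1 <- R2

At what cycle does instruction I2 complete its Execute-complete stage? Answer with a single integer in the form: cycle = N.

cycle 1: I1→A1
cycle 2: I1 RO
cycle 4: I1 EX
cycle 5: I1 WR R3
cycle 6: I2→A1
cycle 7: I2 RO
cycle 9: I2 EX
cycle 10: I2 WR R3
cycle 11: I3→A1
cycle 12: I3 RO
cycle 14: I3 EX
cycle 15: I3 WR R4
cycle 16: I4→A1
cycle 17: I4 RO
cycle 19: I4 EX
cycle 20: I4 WR R3
cycle 21: I5→A1
cycle 22: I5 RO · I6→M1
cycle 23: I6 RO
cycle 24: I5 EX
cycle 25: I5 WR R4
cycle 28: I6 EX
cycle 29: I6 WR R1

cycle = 9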